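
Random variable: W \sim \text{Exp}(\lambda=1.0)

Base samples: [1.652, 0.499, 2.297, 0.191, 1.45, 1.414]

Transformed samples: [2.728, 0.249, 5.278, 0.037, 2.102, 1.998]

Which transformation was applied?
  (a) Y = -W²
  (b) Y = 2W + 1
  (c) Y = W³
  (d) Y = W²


Checking option (d) Y = W²:
  W = 1.652 -> Y = 2.728 ✓
  W = 0.499 -> Y = 0.249 ✓
  W = 2.297 -> Y = 5.278 ✓
All samples match this transformation.

(d) W²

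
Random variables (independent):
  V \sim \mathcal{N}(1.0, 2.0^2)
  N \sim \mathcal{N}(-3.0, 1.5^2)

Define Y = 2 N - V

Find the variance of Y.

For independent RVs: Var(aX + bY) = a²Var(X) + b²Var(Y)
Var(V) = 4
Var(N) = 2.25
Var(Y) = (-1)²*4 + 2²*2.25
= 1*4 + 4*2.25 = 13

13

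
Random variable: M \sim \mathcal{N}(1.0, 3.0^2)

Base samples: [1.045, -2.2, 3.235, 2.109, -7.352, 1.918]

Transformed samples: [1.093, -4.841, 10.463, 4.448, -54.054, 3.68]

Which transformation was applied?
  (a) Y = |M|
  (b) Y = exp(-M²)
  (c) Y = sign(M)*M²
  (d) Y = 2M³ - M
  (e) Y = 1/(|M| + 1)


Checking option (c) Y = sign(M)*M²:
  M = 1.045 -> Y = 1.093 ✓
  M = -2.2 -> Y = -4.841 ✓
  M = 3.235 -> Y = 10.463 ✓
All samples match this transformation.

(c) sign(M)*M²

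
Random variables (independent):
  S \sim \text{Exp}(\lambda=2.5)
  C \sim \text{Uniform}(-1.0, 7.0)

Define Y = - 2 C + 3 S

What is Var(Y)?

For independent RVs: Var(aX + bY) = a²Var(X) + b²Var(Y)
Var(S) = 0.16
Var(C) = 5.3333333
Var(Y) = 3²*0.16 + (-2)²*5.3333333
= 9*0.16 + 4*5.3333333 = 22.773333

22.773333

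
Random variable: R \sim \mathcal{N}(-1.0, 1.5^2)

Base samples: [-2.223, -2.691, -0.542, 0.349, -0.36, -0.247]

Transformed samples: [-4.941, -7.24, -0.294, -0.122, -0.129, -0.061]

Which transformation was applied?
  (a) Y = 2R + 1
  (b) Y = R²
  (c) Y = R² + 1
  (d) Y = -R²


Checking option (d) Y = -R²:
  R = -2.223 -> Y = -4.941 ✓
  R = -2.691 -> Y = -7.24 ✓
  R = -0.542 -> Y = -0.294 ✓
All samples match this transformation.

(d) -R²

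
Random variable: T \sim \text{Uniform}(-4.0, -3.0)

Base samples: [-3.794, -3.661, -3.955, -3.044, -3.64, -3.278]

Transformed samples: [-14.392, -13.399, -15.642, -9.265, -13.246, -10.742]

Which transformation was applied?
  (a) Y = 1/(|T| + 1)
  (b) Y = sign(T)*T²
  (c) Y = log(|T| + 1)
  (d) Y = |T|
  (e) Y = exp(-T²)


Checking option (b) Y = sign(T)*T²:
  T = -3.794 -> Y = -14.392 ✓
  T = -3.661 -> Y = -13.399 ✓
  T = -3.955 -> Y = -15.642 ✓
All samples match this transformation.

(b) sign(T)*T²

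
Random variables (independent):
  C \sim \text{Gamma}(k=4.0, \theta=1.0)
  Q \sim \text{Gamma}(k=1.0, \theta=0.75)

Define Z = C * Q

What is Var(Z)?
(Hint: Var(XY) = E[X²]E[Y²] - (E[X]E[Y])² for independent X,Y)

Var(XY) = E[X²]E[Y²] - (E[X]E[Y])²
E[C] = 4, Var(C) = 4
E[Q] = 0.75, Var(Q) = 0.5625
E[C²] = 4 + 4² = 20
E[Q²] = 0.5625 + 0.75² = 1.125
Var(Z) = 20*1.125 - (4*0.75)²
= 22.5 - 9 = 13.5

13.5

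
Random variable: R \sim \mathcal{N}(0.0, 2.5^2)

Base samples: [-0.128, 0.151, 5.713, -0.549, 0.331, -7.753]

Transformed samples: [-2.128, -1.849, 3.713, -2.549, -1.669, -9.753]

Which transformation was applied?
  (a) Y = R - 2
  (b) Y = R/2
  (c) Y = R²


Checking option (a) Y = R - 2:
  R = -0.128 -> Y = -2.128 ✓
  R = 0.151 -> Y = -1.849 ✓
  R = 5.713 -> Y = 3.713 ✓
All samples match this transformation.

(a) R - 2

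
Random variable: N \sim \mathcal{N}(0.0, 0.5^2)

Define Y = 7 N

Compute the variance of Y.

For Y = aN + b: Var(Y) = a² * Var(N)
Var(N) = 0.5^2 = 0.25
Var(Y) = 7² * 0.25 = 49 * 0.25 = 12.25

12.25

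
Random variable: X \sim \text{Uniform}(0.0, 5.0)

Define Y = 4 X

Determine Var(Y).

For Y = aX + b: Var(Y) = a² * Var(X)
Var(X) = (5 - 0)^2/12 = 2.0833333
Var(Y) = 4² * 2.0833333 = 16 * 2.0833333 = 33.333333

33.333333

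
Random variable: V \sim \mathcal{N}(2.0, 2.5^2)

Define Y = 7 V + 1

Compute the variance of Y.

For Y = aV + b: Var(Y) = a² * Var(V)
Var(V) = 2.5^2 = 6.25
Var(Y) = 7² * 6.25 = 49 * 6.25 = 306.25

306.25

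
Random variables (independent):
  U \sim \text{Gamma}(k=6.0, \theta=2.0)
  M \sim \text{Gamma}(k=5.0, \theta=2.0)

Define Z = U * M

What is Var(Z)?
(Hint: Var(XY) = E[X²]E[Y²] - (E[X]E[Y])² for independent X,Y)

Var(XY) = E[X²]E[Y²] - (E[X]E[Y])²
E[U] = 12, Var(U) = 24
E[M] = 10, Var(M) = 20
E[U²] = 24 + 12² = 168
E[M²] = 20 + 10² = 120
Var(Z) = 168*120 - (12*10)²
= 20160 - 14400 = 5760

5760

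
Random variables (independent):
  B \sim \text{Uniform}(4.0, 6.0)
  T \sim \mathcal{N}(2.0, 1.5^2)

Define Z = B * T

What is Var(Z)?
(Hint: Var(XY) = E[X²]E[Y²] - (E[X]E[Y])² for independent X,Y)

Var(XY) = E[X²]E[Y²] - (E[X]E[Y])²
E[B] = 5, Var(B) = 0.33333333
E[T] = 2, Var(T) = 2.25
E[B²] = 0.33333333 + 5² = 25.333333
E[T²] = 2.25 + 2² = 6.25
Var(Z) = 25.333333*6.25 - (5*2)²
= 158.33333 - 100 = 58.333333

58.333333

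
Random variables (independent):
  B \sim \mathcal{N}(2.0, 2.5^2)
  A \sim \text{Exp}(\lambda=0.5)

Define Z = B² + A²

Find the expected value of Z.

E[Z] = E[B²] + E[A²]
E[B²] = Var(B) + E[B]² = 6.25 + 4 = 10.25
E[A²] = Var(A) + E[A]² = 4 + 4 = 8
E[Z] = 10.25 + 8 = 18.25

18.25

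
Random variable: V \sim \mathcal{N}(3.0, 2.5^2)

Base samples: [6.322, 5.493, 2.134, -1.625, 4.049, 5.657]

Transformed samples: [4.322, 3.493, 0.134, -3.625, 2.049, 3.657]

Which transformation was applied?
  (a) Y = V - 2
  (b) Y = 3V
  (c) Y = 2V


Checking option (a) Y = V - 2:
  V = 6.322 -> Y = 4.322 ✓
  V = 5.493 -> Y = 3.493 ✓
  V = 2.134 -> Y = 0.134 ✓
All samples match this transformation.

(a) V - 2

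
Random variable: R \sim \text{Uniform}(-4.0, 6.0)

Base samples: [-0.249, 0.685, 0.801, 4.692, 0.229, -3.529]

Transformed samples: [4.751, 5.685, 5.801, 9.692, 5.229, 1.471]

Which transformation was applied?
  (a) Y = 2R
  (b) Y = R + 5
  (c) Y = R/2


Checking option (b) Y = R + 5:
  R = -0.249 -> Y = 4.751 ✓
  R = 0.685 -> Y = 5.685 ✓
  R = 0.801 -> Y = 5.801 ✓
All samples match this transformation.

(b) R + 5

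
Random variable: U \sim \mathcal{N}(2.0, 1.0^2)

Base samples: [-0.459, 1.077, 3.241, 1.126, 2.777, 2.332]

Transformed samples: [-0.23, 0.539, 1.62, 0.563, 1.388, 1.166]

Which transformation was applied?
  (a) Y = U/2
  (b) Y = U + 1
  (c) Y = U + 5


Checking option (a) Y = U/2:
  U = -0.459 -> Y = -0.23 ✓
  U = 1.077 -> Y = 0.539 ✓
  U = 3.241 -> Y = 1.62 ✓
All samples match this transformation.

(a) U/2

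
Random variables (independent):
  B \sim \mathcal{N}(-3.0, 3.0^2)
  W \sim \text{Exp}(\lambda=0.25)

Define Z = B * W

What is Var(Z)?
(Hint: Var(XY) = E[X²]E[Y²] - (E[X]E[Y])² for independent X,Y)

Var(XY) = E[X²]E[Y²] - (E[X]E[Y])²
E[B] = -3, Var(B) = 9
E[W] = 4, Var(W) = 16
E[B²] = 9 + (-3)² = 18
E[W²] = 16 + 4² = 32
Var(Z) = 18*32 - (-3*4)²
= 576 - 144 = 432

432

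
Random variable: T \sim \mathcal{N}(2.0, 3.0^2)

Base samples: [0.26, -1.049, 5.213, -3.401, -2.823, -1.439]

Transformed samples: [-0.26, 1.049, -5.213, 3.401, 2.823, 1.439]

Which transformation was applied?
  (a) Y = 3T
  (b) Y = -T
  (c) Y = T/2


Checking option (b) Y = -T:
  T = 0.26 -> Y = -0.26 ✓
  T = -1.049 -> Y = 1.049 ✓
  T = 5.213 -> Y = -5.213 ✓
All samples match this transformation.

(b) -T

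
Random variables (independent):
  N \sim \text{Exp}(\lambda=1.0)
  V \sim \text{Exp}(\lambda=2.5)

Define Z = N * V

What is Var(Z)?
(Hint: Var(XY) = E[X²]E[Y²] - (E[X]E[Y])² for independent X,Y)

Var(XY) = E[X²]E[Y²] - (E[X]E[Y])²
E[N] = 1, Var(N) = 1
E[V] = 0.4, Var(V) = 0.16
E[N²] = 1 + 1² = 2
E[V²] = 0.16 + 0.4² = 0.32
Var(Z) = 2*0.32 - (1*0.4)²
= 0.64 - 0.16 = 0.48

0.48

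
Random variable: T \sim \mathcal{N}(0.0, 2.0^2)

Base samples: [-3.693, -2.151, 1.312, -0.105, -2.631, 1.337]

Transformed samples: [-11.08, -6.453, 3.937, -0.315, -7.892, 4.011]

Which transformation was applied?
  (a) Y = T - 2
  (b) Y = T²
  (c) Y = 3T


Checking option (c) Y = 3T:
  T = -3.693 -> Y = -11.08 ✓
  T = -2.151 -> Y = -6.453 ✓
  T = 1.312 -> Y = 3.937 ✓
All samples match this transformation.

(c) 3T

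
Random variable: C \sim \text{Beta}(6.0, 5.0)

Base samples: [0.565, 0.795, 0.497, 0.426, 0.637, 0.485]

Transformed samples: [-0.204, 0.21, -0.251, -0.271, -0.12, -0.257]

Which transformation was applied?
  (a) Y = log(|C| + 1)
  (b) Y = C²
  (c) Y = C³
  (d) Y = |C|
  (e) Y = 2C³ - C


Checking option (e) Y = 2C³ - C:
  C = 0.565 -> Y = -0.204 ✓
  C = 0.795 -> Y = 0.21 ✓
  C = 0.497 -> Y = -0.251 ✓
All samples match this transformation.

(e) 2C³ - C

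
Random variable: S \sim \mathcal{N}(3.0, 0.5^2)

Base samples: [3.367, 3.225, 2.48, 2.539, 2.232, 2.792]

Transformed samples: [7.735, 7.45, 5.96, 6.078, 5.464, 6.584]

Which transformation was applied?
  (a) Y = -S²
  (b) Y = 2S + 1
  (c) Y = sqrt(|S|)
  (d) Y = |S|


Checking option (b) Y = 2S + 1:
  S = 3.367 -> Y = 7.735 ✓
  S = 3.225 -> Y = 7.45 ✓
  S = 2.48 -> Y = 5.96 ✓
All samples match this transformation.

(b) 2S + 1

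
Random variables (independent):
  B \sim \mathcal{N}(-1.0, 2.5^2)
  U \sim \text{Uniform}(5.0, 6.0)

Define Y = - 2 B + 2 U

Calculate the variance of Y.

For independent RVs: Var(aX + bY) = a²Var(X) + b²Var(Y)
Var(B) = 6.25
Var(U) = 0.083333333
Var(Y) = (-2)²*6.25 + 2²*0.083333333
= 4*6.25 + 4*0.083333333 = 25.333333

25.333333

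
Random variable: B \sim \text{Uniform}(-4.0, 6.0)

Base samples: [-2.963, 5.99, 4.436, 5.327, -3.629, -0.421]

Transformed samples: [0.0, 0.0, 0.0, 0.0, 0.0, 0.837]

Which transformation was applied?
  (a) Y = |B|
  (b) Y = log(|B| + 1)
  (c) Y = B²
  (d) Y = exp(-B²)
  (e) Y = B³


Checking option (d) Y = exp(-B²):
  B = -2.963 -> Y = 0.0 ✓
  B = 5.99 -> Y = 0.0 ✓
  B = 4.436 -> Y = 0.0 ✓
All samples match this transformation.

(d) exp(-B²)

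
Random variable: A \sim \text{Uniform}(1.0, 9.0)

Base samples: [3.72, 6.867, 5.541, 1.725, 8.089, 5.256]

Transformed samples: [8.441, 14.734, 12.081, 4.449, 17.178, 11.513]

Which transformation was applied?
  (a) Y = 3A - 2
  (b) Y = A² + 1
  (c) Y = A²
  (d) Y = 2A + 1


Checking option (d) Y = 2A + 1:
  A = 3.72 -> Y = 8.441 ✓
  A = 6.867 -> Y = 14.734 ✓
  A = 5.541 -> Y = 12.081 ✓
All samples match this transformation.

(d) 2A + 1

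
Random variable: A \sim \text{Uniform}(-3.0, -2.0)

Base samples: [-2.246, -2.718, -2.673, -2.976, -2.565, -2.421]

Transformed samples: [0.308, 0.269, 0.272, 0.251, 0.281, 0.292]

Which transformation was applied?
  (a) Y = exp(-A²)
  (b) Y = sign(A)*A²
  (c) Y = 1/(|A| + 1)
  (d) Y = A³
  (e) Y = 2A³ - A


Checking option (c) Y = 1/(|A| + 1):
  A = -2.246 -> Y = 0.308 ✓
  A = -2.718 -> Y = 0.269 ✓
  A = -2.673 -> Y = 0.272 ✓
All samples match this transformation.

(c) 1/(|A| + 1)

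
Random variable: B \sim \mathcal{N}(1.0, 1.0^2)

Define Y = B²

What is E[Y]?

Using E[X²] = Var(X) + (E[X])²:
E[B] = 1
Var(B) = 1.0^2 = 1
E[B²] = 1 + 1² = 1 + 1 = 2

2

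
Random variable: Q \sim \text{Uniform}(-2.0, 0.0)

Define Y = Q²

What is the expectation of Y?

E[Q²] = Var(Q) + (E[Q])² = 0.33333333 + 1 = 1.3333333

1.3333333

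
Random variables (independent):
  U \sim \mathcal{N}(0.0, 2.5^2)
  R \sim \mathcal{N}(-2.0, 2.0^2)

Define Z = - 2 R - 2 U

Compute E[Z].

E[Z] = -2*E[U] - 2*E[R]
E[U] = 0
E[R] = -2
E[Z] = -2*0 - 2*(-2) = 4

4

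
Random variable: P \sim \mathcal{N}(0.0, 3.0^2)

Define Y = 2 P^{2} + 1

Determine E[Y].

E[Y] = 2*E[P²] + 1
E[P] = 0
E[P²] = Var(P) + (E[P])² = 9 + 0 = 9
E[Y] = 2*9 + 1 = 19

19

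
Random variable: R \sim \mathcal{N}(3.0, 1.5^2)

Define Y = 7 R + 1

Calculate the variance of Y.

For Y = aR + b: Var(Y) = a² * Var(R)
Var(R) = 1.5^2 = 2.25
Var(Y) = 7² * 2.25 = 49 * 2.25 = 110.25

110.25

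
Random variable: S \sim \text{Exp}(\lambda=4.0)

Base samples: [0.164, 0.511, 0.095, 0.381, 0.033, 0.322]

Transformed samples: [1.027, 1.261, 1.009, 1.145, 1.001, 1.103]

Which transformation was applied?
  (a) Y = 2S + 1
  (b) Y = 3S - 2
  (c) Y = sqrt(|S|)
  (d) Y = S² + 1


Checking option (d) Y = S² + 1:
  S = 0.164 -> Y = 1.027 ✓
  S = 0.511 -> Y = 1.261 ✓
  S = 0.095 -> Y = 1.009 ✓
All samples match this transformation.

(d) S² + 1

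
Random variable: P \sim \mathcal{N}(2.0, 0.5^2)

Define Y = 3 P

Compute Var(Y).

For Y = aP + b: Var(Y) = a² * Var(P)
Var(P) = 0.5^2 = 0.25
Var(Y) = 3² * 0.25 = 9 * 0.25 = 2.25

2.25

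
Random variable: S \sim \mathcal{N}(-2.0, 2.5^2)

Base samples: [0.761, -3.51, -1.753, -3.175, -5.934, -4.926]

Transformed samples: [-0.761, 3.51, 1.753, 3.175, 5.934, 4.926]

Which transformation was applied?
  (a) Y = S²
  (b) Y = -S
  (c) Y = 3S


Checking option (b) Y = -S:
  S = 0.761 -> Y = -0.761 ✓
  S = -3.51 -> Y = 3.51 ✓
  S = -1.753 -> Y = 1.753 ✓
All samples match this transformation.

(b) -S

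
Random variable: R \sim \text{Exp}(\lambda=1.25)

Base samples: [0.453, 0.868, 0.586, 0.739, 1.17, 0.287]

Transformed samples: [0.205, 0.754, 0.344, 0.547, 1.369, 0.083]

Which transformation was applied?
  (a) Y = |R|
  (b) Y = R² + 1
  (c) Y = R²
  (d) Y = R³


Checking option (c) Y = R²:
  R = 0.453 -> Y = 0.205 ✓
  R = 0.868 -> Y = 0.754 ✓
  R = 0.586 -> Y = 0.344 ✓
All samples match this transformation.

(c) R²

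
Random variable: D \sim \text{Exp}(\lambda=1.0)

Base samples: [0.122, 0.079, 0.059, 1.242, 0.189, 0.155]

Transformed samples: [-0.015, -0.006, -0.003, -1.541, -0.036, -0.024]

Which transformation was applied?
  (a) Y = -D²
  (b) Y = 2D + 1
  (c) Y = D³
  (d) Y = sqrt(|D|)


Checking option (a) Y = -D²:
  D = 0.122 -> Y = -0.015 ✓
  D = 0.079 -> Y = -0.006 ✓
  D = 0.059 -> Y = -0.003 ✓
All samples match this transformation.

(a) -D²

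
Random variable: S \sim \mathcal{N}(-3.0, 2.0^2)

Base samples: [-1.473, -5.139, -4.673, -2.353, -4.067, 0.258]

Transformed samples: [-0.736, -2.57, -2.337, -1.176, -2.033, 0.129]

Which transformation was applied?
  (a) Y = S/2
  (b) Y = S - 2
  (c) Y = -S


Checking option (a) Y = S/2:
  S = -1.473 -> Y = -0.736 ✓
  S = -5.139 -> Y = -2.57 ✓
  S = -4.673 -> Y = -2.337 ✓
All samples match this transformation.

(a) S/2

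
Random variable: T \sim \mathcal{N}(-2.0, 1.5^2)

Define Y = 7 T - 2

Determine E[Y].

For Y = 7T - 2:
E[Y] = 7 * E[T] - 2
E[T] = -2.0 = -2
E[Y] = 7 * (-2) - 2 = -16

-16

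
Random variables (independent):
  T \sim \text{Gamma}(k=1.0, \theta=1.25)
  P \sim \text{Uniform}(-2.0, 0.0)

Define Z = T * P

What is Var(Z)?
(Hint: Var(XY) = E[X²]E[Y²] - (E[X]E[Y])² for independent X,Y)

Var(XY) = E[X²]E[Y²] - (E[X]E[Y])²
E[T] = 1.25, Var(T) = 1.5625
E[P] = -1, Var(P) = 0.33333333
E[T²] = 1.5625 + 1.25² = 3.125
E[P²] = 0.33333333 + (-1)² = 1.3333333
Var(Z) = 3.125*1.3333333 - (1.25*(-1))²
= 4.1666667 - 1.5625 = 2.6041667

2.6041667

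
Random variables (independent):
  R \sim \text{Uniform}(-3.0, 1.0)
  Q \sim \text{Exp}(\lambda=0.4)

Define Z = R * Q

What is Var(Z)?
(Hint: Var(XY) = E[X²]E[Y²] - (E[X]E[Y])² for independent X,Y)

Var(XY) = E[X²]E[Y²] - (E[X]E[Y])²
E[R] = -1, Var(R) = 1.3333333
E[Q] = 2.5, Var(Q) = 6.25
E[R²] = 1.3333333 + (-1)² = 2.3333333
E[Q²] = 6.25 + 2.5² = 12.5
Var(Z) = 2.3333333*12.5 - (-1*2.5)²
= 29.166667 - 6.25 = 22.916667

22.916667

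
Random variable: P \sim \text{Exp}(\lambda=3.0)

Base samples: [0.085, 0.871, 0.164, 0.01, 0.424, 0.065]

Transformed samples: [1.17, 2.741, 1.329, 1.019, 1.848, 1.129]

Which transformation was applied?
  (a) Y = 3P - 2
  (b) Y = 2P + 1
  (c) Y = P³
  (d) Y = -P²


Checking option (b) Y = 2P + 1:
  P = 0.085 -> Y = 1.17 ✓
  P = 0.871 -> Y = 2.741 ✓
  P = 0.164 -> Y = 1.329 ✓
All samples match this transformation.

(b) 2P + 1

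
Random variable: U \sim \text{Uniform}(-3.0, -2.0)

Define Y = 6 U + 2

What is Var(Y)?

For Y = aU + b: Var(Y) = a² * Var(U)
Var(U) = (-2 + 3)^2/12 = 0.083333333
Var(Y) = 6² * 0.083333333 = 36 * 0.083333333 = 3

3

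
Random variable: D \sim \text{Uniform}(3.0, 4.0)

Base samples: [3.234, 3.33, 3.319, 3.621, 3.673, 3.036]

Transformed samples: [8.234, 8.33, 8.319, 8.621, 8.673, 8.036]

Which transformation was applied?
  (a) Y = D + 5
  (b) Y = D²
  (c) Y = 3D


Checking option (a) Y = D + 5:
  D = 3.234 -> Y = 8.234 ✓
  D = 3.33 -> Y = 8.33 ✓
  D = 3.319 -> Y = 8.319 ✓
All samples match this transformation.

(a) D + 5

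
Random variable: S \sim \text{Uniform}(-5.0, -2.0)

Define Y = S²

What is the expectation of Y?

E[S²] = Var(S) + (E[S])² = 0.75 + 12.25 = 13

13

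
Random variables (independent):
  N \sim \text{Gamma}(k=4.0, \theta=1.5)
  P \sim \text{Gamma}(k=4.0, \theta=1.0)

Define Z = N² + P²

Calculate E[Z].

E[Z] = E[N²] + E[P²]
E[N²] = Var(N) + E[N]² = 9 + 36 = 45
E[P²] = Var(P) + E[P]² = 4 + 16 = 20
E[Z] = 45 + 20 = 65

65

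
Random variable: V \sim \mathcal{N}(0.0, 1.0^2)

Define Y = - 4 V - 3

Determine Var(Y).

For Y = aV + b: Var(Y) = a² * Var(V)
Var(V) = 1.0^2 = 1
Var(Y) = (-4)² * 1 = 16 * 1 = 16

16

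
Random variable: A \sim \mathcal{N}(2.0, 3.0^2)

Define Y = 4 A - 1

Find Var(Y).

For Y = aA + b: Var(Y) = a² * Var(A)
Var(A) = 3.0^2 = 9
Var(Y) = 4² * 9 = 16 * 9 = 144

144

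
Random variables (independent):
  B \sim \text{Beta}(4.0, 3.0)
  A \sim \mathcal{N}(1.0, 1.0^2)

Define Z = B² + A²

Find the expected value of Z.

E[Z] = E[B²] + E[A²]
E[B²] = Var(B) + E[B]² = 0.030612245 + 0.32653061 = 0.35714286
E[A²] = Var(A) + E[A]² = 1 + 1 = 2
E[Z] = 0.35714286 + 2 = 2.3571429

2.3571429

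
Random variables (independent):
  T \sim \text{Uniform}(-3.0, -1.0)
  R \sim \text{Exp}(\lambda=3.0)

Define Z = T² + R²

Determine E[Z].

E[Z] = E[T²] + E[R²]
E[T²] = Var(T) + E[T]² = 0.33333333 + 4 = 4.3333333
E[R²] = Var(R) + E[R]² = 0.11111111 + 0.11111111 = 0.22222222
E[Z] = 4.3333333 + 0.22222222 = 4.5555556

4.5555556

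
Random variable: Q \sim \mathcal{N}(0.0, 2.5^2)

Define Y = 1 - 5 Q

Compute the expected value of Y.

For Y = -5Q + 1:
E[Y] = -5 * E[Q] + 1
E[Q] = 0.0 = 0
E[Y] = -5 * 0 + 1 = 1

1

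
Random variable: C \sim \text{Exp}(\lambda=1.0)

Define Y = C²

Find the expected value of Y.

Using E[X²] = Var(X) + (E[X])²:
E[C] = 1
Var(C) = 1/1.0^2 = 1
E[C²] = 1 + 1² = 1 + 1 = 2

2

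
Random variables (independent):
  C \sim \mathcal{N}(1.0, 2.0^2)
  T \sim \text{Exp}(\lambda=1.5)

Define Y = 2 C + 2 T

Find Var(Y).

For independent RVs: Var(aX + bY) = a²Var(X) + b²Var(Y)
Var(C) = 4
Var(T) = 0.44444444
Var(Y) = 2²*4 + 2²*0.44444444
= 4*4 + 4*0.44444444 = 17.777778

17.777778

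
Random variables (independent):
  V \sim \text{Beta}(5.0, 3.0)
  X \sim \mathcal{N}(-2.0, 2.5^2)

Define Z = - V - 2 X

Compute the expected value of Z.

E[Z] = -1*E[V] - 2*E[X]
E[V] = 0.625
E[X] = -2
E[Z] = -1*0.625 - 2*(-2) = 3.375

3.375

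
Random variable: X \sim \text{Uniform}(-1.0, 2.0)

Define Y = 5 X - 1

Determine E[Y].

For Y = 5X - 1:
E[Y] = 5 * E[X] - 1
E[X] = (-1 + 2)/2 = 0.5
E[Y] = 5 * 0.5 - 1 = 1.5

1.5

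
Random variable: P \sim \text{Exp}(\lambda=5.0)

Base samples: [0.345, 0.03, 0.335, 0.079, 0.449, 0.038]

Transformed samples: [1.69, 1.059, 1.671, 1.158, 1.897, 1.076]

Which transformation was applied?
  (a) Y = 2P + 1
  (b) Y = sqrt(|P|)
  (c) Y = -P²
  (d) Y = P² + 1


Checking option (a) Y = 2P + 1:
  P = 0.345 -> Y = 1.69 ✓
  P = 0.03 -> Y = 1.059 ✓
  P = 0.335 -> Y = 1.671 ✓
All samples match this transformation.

(a) 2P + 1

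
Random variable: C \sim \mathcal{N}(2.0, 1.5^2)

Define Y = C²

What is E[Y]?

E[C²] = Var(C) + (E[C])² = 2.25 + 4 = 6.25

6.25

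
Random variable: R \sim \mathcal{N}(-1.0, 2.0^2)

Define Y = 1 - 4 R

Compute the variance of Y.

For Y = aR + b: Var(Y) = a² * Var(R)
Var(R) = 2.0^2 = 4
Var(Y) = (-4)² * 4 = 16 * 4 = 64

64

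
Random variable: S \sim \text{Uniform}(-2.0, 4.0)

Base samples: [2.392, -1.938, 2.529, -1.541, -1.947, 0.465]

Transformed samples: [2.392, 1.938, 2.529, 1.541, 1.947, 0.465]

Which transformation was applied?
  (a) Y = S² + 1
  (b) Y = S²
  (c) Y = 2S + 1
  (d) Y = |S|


Checking option (d) Y = |S|:
  S = 2.392 -> Y = 2.392 ✓
  S = -1.938 -> Y = 1.938 ✓
  S = 2.529 -> Y = 2.529 ✓
All samples match this transformation.

(d) |S|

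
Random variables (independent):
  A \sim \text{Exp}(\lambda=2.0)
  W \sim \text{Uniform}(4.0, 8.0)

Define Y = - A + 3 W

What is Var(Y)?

For independent RVs: Var(aX + bY) = a²Var(X) + b²Var(Y)
Var(A) = 0.25
Var(W) = 1.3333333
Var(Y) = (-1)²*0.25 + 3²*1.3333333
= 1*0.25 + 9*1.3333333 = 12.25

12.25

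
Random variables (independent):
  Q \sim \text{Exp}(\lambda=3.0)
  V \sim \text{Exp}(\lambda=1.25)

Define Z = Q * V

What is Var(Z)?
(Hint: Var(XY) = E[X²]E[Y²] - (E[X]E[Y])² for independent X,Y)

Var(XY) = E[X²]E[Y²] - (E[X]E[Y])²
E[Q] = 0.33333333, Var(Q) = 0.11111111
E[V] = 0.8, Var(V) = 0.64
E[Q²] = 0.11111111 + 0.33333333² = 0.22222222
E[V²] = 0.64 + 0.8² = 1.28
Var(Z) = 0.22222222*1.28 - (0.33333333*0.8)²
= 0.28444444 - 0.071111111 = 0.21333333

0.21333333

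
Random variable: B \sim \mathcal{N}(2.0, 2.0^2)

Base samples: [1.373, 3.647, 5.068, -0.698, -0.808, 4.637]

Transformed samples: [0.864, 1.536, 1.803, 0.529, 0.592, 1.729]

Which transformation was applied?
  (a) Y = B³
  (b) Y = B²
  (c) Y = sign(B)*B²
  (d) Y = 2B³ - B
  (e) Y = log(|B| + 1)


Checking option (e) Y = log(|B| + 1):
  B = 1.373 -> Y = 0.864 ✓
  B = 3.647 -> Y = 1.536 ✓
  B = 5.068 -> Y = 1.803 ✓
All samples match this transformation.

(e) log(|B| + 1)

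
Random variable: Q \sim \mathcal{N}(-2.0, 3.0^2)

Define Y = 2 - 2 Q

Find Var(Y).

For Y = aQ + b: Var(Y) = a² * Var(Q)
Var(Q) = 3.0^2 = 9
Var(Y) = (-2)² * 9 = 4 * 9 = 36

36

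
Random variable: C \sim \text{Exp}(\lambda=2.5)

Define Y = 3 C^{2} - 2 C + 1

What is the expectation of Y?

E[Y] = 3*E[C²] - 2*E[C] + 1
E[C] = 0.4
E[C²] = Var(C) + (E[C])² = 0.16 + 0.16 = 0.32
E[Y] = 3*0.32 - 2*0.4 + 1 = 1.16

1.16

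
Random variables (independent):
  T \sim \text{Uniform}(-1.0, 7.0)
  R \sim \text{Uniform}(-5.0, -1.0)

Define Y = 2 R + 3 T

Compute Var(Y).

For independent RVs: Var(aX + bY) = a²Var(X) + b²Var(Y)
Var(T) = 5.3333333
Var(R) = 1.3333333
Var(Y) = 3²*5.3333333 + 2²*1.3333333
= 9*5.3333333 + 4*1.3333333 = 53.333333

53.333333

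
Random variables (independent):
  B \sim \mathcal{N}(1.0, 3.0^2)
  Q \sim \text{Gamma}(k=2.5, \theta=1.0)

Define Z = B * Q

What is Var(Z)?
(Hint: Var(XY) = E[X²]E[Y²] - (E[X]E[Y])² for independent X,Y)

Var(XY) = E[X²]E[Y²] - (E[X]E[Y])²
E[B] = 1, Var(B) = 9
E[Q] = 2.5, Var(Q) = 2.5
E[B²] = 9 + 1² = 10
E[Q²] = 2.5 + 2.5² = 8.75
Var(Z) = 10*8.75 - (1*2.5)²
= 87.5 - 6.25 = 81.25

81.25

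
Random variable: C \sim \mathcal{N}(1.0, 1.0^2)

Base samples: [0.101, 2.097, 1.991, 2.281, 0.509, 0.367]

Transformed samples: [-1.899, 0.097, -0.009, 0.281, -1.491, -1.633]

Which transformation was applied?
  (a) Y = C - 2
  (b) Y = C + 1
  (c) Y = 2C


Checking option (a) Y = C - 2:
  C = 0.101 -> Y = -1.899 ✓
  C = 2.097 -> Y = 0.097 ✓
  C = 1.991 -> Y = -0.009 ✓
All samples match this transformation.

(a) C - 2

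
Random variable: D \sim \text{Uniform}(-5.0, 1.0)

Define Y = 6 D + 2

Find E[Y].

For Y = 6D + 2:
E[Y] = 6 * E[D] + 2
E[D] = (-5 + 1)/2 = -2
E[Y] = 6 * (-2) + 2 = -10

-10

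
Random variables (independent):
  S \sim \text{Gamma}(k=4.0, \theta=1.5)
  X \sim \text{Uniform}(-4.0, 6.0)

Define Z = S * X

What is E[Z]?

For independent RVs: E[XY] = E[X]*E[Y]
E[S] = 6
E[X] = 1
E[Z] = 6 * 1 = 6

6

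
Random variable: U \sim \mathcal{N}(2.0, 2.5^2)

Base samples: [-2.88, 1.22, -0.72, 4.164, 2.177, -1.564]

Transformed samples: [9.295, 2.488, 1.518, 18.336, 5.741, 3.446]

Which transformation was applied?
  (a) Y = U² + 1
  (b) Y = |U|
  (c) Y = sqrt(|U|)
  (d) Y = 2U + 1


Checking option (a) Y = U² + 1:
  U = -2.88 -> Y = 9.295 ✓
  U = 1.22 -> Y = 2.488 ✓
  U = -0.72 -> Y = 1.518 ✓
All samples match this transformation.

(a) U² + 1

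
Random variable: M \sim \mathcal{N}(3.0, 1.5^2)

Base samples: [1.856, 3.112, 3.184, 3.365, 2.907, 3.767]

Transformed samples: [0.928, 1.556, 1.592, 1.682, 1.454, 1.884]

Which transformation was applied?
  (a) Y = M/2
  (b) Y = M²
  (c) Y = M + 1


Checking option (a) Y = M/2:
  M = 1.856 -> Y = 0.928 ✓
  M = 3.112 -> Y = 1.556 ✓
  M = 3.184 -> Y = 1.592 ✓
All samples match this transformation.

(a) M/2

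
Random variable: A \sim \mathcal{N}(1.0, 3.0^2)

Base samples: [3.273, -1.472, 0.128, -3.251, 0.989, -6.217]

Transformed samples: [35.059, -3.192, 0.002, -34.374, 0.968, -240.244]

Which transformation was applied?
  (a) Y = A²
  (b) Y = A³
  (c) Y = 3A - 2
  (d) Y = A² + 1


Checking option (b) Y = A³:
  A = 3.273 -> Y = 35.059 ✓
  A = -1.472 -> Y = -3.192 ✓
  A = 0.128 -> Y = 0.002 ✓
All samples match this transformation.

(b) A³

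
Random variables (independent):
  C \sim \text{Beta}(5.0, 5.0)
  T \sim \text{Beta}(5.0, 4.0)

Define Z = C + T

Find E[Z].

E[Z] = 1*E[C] + 1*E[T]
E[C] = 0.5
E[T] = 0.55555556
E[Z] = 1*0.5 + 1*0.55555556 = 1.0555556

1.0555556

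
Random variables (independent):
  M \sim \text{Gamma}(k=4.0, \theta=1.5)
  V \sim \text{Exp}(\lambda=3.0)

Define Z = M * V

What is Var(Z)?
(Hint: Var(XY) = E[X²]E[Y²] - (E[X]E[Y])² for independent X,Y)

Var(XY) = E[X²]E[Y²] - (E[X]E[Y])²
E[M] = 6, Var(M) = 9
E[V] = 0.33333333, Var(V) = 0.11111111
E[M²] = 9 + 6² = 45
E[V²] = 0.11111111 + 0.33333333² = 0.22222222
Var(Z) = 45*0.22222222 - (6*0.33333333)²
= 10 - 4 = 6

6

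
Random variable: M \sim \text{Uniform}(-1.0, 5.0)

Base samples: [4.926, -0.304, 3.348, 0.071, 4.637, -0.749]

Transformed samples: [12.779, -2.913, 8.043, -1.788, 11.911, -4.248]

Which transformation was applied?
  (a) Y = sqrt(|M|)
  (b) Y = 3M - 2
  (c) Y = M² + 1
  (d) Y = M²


Checking option (b) Y = 3M - 2:
  M = 4.926 -> Y = 12.779 ✓
  M = -0.304 -> Y = -2.913 ✓
  M = 3.348 -> Y = 8.043 ✓
All samples match this transformation.

(b) 3M - 2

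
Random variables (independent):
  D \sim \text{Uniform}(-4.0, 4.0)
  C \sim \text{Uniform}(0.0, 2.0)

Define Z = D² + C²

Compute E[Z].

E[Z] = E[D²] + E[C²]
E[D²] = Var(D) + E[D]² = 5.3333333 + 0 = 5.3333333
E[C²] = Var(C) + E[C]² = 0.33333333 + 1 = 1.3333333
E[Z] = 5.3333333 + 1.3333333 = 6.6666667

6.6666667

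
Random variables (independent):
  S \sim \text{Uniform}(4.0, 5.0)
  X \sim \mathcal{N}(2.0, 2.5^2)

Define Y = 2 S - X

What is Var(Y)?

For independent RVs: Var(aX + bY) = a²Var(X) + b²Var(Y)
Var(S) = 0.083333333
Var(X) = 6.25
Var(Y) = 2²*0.083333333 + (-1)²*6.25
= 4*0.083333333 + 1*6.25 = 6.5833333

6.5833333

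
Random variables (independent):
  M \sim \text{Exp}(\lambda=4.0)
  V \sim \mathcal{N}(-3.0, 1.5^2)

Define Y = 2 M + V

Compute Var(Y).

For independent RVs: Var(aX + bY) = a²Var(X) + b²Var(Y)
Var(M) = 0.0625
Var(V) = 2.25
Var(Y) = 2²*0.0625 + 1²*2.25
= 4*0.0625 + 1*2.25 = 2.5

2.5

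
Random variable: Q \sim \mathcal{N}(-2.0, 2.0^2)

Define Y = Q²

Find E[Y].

E[Q²] = Var(Q) + (E[Q])² = 4 + 4 = 8

8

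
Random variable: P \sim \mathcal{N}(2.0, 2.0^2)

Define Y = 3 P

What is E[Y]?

For Y = 3P:
E[Y] = 3 * E[P]
E[P] = 2.0 = 2
E[Y] = 3 * 2 = 6

6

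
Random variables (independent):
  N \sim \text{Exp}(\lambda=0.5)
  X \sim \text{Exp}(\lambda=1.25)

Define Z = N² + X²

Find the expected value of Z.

E[Z] = E[N²] + E[X²]
E[N²] = Var(N) + E[N]² = 4 + 4 = 8
E[X²] = Var(X) + E[X]² = 0.64 + 0.64 = 1.28
E[Z] = 8 + 1.28 = 9.28

9.28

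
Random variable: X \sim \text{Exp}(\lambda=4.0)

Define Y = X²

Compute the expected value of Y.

E[X²] = Var(X) + (E[X])² = 0.0625 + 0.0625 = 0.125

0.125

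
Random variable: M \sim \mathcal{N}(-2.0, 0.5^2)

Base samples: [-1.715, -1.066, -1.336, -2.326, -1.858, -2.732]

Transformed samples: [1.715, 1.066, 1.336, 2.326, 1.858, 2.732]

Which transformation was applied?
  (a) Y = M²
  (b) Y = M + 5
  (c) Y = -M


Checking option (c) Y = -M:
  M = -1.715 -> Y = 1.715 ✓
  M = -1.066 -> Y = 1.066 ✓
  M = -1.336 -> Y = 1.336 ✓
All samples match this transformation.

(c) -M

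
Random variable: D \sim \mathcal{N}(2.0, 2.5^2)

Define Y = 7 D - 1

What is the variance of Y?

For Y = aD + b: Var(Y) = a² * Var(D)
Var(D) = 2.5^2 = 6.25
Var(Y) = 7² * 6.25 = 49 * 6.25 = 306.25

306.25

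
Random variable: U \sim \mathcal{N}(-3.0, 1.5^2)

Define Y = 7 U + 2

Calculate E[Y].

For Y = 7U + 2:
E[Y] = 7 * E[U] + 2
E[U] = -3.0 = -3
E[Y] = 7 * (-3) + 2 = -19

-19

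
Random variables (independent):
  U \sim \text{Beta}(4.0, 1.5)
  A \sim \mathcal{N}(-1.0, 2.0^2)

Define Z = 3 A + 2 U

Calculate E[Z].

E[Z] = 2*E[U] + 3*E[A]
E[U] = 0.72727273
E[A] = -1
E[Z] = 2*0.72727273 + 3*(-1) = -1.5454545

-1.5454545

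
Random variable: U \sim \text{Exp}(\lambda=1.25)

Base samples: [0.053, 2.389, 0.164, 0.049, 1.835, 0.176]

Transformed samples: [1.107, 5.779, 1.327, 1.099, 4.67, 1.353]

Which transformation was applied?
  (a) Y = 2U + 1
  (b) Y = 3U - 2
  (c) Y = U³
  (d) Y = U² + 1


Checking option (a) Y = 2U + 1:
  U = 0.053 -> Y = 1.107 ✓
  U = 2.389 -> Y = 5.779 ✓
  U = 0.164 -> Y = 1.327 ✓
All samples match this transformation.

(a) 2U + 1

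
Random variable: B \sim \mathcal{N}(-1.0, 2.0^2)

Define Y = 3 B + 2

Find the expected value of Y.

For Y = 3B + 2:
E[Y] = 3 * E[B] + 2
E[B] = -1.0 = -1
E[Y] = 3 * (-1) + 2 = -1

-1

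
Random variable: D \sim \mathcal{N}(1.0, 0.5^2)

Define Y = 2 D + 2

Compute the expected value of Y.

For Y = 2D + 2:
E[Y] = 2 * E[D] + 2
E[D] = 1.0 = 1
E[Y] = 2 * 1 + 2 = 4

4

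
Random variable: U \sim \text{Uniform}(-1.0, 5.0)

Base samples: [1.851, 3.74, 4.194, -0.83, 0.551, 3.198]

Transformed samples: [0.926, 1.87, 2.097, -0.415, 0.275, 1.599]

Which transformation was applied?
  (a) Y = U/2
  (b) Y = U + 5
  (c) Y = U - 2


Checking option (a) Y = U/2:
  U = 1.851 -> Y = 0.926 ✓
  U = 3.74 -> Y = 1.87 ✓
  U = 4.194 -> Y = 2.097 ✓
All samples match this transformation.

(a) U/2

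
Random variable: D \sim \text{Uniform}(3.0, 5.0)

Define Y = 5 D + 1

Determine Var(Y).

For Y = aD + b: Var(Y) = a² * Var(D)
Var(D) = (5 - 3)^2/12 = 0.33333333
Var(Y) = 5² * 0.33333333 = 25 * 0.33333333 = 8.3333333

8.3333333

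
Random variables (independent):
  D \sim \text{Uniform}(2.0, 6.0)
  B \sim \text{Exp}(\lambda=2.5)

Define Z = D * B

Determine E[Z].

For independent RVs: E[XY] = E[X]*E[Y]
E[D] = 4
E[B] = 0.4
E[Z] = 4 * 0.4 = 1.6

1.6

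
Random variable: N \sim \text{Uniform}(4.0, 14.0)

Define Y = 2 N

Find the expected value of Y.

For Y = 2N:
E[Y] = 2 * E[N]
E[N] = (4 + 14)/2 = 9
E[Y] = 2 * 9 = 18

18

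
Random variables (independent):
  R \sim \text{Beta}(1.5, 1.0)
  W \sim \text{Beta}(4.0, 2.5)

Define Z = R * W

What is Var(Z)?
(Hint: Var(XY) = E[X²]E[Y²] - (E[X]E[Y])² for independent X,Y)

Var(XY) = E[X²]E[Y²] - (E[X]E[Y])²
E[R] = 0.6, Var(R) = 0.068571429
E[W] = 0.61538462, Var(W) = 0.031558185
E[R²] = 0.068571429 + 0.6² = 0.42857143
E[W²] = 0.031558185 + 0.61538462² = 0.41025641
Var(Z) = 0.42857143*0.41025641 - (0.6*0.61538462)²
= 0.17582418 - 0.13633136 = 0.039492815

0.039492815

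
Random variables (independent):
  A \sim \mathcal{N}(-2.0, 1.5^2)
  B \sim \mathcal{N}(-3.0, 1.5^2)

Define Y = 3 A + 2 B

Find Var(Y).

For independent RVs: Var(aX + bY) = a²Var(X) + b²Var(Y)
Var(A) = 2.25
Var(B) = 2.25
Var(Y) = 3²*2.25 + 2²*2.25
= 9*2.25 + 4*2.25 = 29.25

29.25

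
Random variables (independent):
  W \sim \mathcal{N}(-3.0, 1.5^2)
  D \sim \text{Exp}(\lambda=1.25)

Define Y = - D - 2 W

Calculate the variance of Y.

For independent RVs: Var(aX + bY) = a²Var(X) + b²Var(Y)
Var(W) = 2.25
Var(D) = 0.64
Var(Y) = (-2)²*2.25 + (-1)²*0.64
= 4*2.25 + 1*0.64 = 9.64

9.64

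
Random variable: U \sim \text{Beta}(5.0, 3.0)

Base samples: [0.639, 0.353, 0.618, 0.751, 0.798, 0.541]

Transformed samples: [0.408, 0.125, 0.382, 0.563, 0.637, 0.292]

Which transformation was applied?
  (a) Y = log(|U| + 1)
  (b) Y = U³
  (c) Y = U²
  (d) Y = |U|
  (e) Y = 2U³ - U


Checking option (c) Y = U²:
  U = 0.639 -> Y = 0.408 ✓
  U = 0.353 -> Y = 0.125 ✓
  U = 0.618 -> Y = 0.382 ✓
All samples match this transformation.

(c) U²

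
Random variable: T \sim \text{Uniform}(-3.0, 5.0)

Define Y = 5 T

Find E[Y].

For Y = 5T:
E[Y] = 5 * E[T]
E[T] = (-3 + 5)/2 = 1
E[Y] = 5 * 1 = 5

5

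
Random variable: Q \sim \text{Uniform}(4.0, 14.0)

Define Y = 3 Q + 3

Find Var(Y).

For Y = aQ + b: Var(Y) = a² * Var(Q)
Var(Q) = (14 - 4)^2/12 = 8.3333333
Var(Y) = 3² * 8.3333333 = 9 * 8.3333333 = 75

75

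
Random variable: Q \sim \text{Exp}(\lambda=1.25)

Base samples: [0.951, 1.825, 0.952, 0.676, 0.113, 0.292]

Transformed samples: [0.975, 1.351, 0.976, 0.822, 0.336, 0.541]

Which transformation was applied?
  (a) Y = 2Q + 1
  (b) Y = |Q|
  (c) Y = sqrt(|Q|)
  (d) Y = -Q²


Checking option (c) Y = sqrt(|Q|):
  Q = 0.951 -> Y = 0.975 ✓
  Q = 1.825 -> Y = 1.351 ✓
  Q = 0.952 -> Y = 0.976 ✓
All samples match this transformation.

(c) sqrt(|Q|)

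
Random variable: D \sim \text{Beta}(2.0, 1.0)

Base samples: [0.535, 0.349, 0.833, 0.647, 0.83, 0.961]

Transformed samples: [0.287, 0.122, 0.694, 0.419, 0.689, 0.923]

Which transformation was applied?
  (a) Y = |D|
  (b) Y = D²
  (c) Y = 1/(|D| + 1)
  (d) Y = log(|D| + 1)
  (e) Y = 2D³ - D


Checking option (b) Y = D²:
  D = 0.535 -> Y = 0.287 ✓
  D = 0.349 -> Y = 0.122 ✓
  D = 0.833 -> Y = 0.694 ✓
All samples match this transformation.

(b) D²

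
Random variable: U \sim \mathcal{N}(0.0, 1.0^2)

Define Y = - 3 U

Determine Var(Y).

For Y = aU + b: Var(Y) = a² * Var(U)
Var(U) = 1.0^2 = 1
Var(Y) = (-3)² * 1 = 9 * 1 = 9

9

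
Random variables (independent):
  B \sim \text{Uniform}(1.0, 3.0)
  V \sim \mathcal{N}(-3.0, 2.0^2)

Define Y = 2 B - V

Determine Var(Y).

For independent RVs: Var(aX + bY) = a²Var(X) + b²Var(Y)
Var(B) = 0.33333333
Var(V) = 4
Var(Y) = 2²*0.33333333 + (-1)²*4
= 4*0.33333333 + 1*4 = 5.3333333

5.3333333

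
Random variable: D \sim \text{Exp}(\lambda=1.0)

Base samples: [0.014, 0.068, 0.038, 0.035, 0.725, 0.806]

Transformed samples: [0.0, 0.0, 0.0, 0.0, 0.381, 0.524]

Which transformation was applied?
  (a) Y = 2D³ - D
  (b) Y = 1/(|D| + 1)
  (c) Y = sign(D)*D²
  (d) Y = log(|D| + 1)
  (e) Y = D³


Checking option (e) Y = D³:
  D = 0.014 -> Y = 0.0 ✓
  D = 0.068 -> Y = 0.0 ✓
  D = 0.038 -> Y = 0.0 ✓
All samples match this transformation.

(e) D³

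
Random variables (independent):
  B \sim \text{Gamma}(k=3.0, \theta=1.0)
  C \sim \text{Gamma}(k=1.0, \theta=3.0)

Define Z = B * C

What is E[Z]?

For independent RVs: E[XY] = E[X]*E[Y]
E[B] = 3
E[C] = 3
E[Z] = 3 * 3 = 9

9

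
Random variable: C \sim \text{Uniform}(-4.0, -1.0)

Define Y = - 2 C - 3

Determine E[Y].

For Y = -2C - 3:
E[Y] = -2 * E[C] - 3
E[C] = (-4 - 1)/2 = -2.5
E[Y] = -2 * (-2.5) - 3 = 2

2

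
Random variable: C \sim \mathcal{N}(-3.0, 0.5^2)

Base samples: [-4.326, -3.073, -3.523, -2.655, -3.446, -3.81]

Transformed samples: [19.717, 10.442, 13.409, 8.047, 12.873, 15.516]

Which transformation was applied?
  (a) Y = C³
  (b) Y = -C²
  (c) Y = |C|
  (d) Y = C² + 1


Checking option (d) Y = C² + 1:
  C = -4.326 -> Y = 19.717 ✓
  C = -3.073 -> Y = 10.442 ✓
  C = -3.523 -> Y = 13.409 ✓
All samples match this transformation.

(d) C² + 1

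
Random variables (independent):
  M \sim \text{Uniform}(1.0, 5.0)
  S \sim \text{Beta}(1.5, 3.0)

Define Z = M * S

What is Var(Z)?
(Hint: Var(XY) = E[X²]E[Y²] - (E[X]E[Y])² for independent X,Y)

Var(XY) = E[X²]E[Y²] - (E[X]E[Y])²
E[M] = 3, Var(M) = 1.3333333
E[S] = 0.33333333, Var(S) = 0.04040404
E[M²] = 1.3333333 + 3² = 10.333333
E[S²] = 0.04040404 + 0.33333333² = 0.15151515
Var(Z) = 10.333333*0.15151515 - (3*0.33333333)²
= 1.5656566 - 1 = 0.56565657

0.56565657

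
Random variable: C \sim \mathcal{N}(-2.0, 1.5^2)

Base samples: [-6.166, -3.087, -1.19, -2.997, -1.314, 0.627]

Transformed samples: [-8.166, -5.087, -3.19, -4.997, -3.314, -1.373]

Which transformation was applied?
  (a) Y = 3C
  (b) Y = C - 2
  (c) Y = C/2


Checking option (b) Y = C - 2:
  C = -6.166 -> Y = -8.166 ✓
  C = -3.087 -> Y = -5.087 ✓
  C = -1.19 -> Y = -3.19 ✓
All samples match this transformation.

(b) C - 2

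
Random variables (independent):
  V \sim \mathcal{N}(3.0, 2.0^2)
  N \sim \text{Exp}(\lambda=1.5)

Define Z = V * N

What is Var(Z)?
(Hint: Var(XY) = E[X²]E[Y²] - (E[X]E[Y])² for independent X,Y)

Var(XY) = E[X²]E[Y²] - (E[X]E[Y])²
E[V] = 3, Var(V) = 4
E[N] = 0.66666667, Var(N) = 0.44444444
E[V²] = 4 + 3² = 13
E[N²] = 0.44444444 + 0.66666667² = 0.88888889
Var(Z) = 13*0.88888889 - (3*0.66666667)²
= 11.555556 - 4 = 7.5555556

7.5555556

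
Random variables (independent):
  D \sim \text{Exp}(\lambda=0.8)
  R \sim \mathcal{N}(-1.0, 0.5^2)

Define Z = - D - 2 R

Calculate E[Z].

E[Z] = -1*E[D] - 2*E[R]
E[D] = 1.25
E[R] = -1
E[Z] = -1*1.25 - 2*(-1) = 0.75

0.75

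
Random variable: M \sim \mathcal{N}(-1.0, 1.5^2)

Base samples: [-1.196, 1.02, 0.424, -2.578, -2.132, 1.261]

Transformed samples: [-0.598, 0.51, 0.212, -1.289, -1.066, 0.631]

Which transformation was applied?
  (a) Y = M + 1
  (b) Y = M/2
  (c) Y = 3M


Checking option (b) Y = M/2:
  M = -1.196 -> Y = -0.598 ✓
  M = 1.02 -> Y = 0.51 ✓
  M = 0.424 -> Y = 0.212 ✓
All samples match this transformation.

(b) M/2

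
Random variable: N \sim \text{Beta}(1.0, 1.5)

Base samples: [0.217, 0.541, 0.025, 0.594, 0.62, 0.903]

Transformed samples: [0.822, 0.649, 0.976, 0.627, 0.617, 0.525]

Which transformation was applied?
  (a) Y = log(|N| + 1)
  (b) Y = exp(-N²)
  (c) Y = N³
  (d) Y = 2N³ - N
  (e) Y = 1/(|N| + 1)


Checking option (e) Y = 1/(|N| + 1):
  N = 0.217 -> Y = 0.822 ✓
  N = 0.541 -> Y = 0.649 ✓
  N = 0.025 -> Y = 0.976 ✓
All samples match this transformation.

(e) 1/(|N| + 1)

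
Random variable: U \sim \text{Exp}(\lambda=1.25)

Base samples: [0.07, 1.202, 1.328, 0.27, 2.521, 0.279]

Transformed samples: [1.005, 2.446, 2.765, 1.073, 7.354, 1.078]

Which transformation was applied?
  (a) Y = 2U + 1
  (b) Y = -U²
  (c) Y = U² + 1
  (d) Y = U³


Checking option (c) Y = U² + 1:
  U = 0.07 -> Y = 1.005 ✓
  U = 1.202 -> Y = 2.446 ✓
  U = 1.328 -> Y = 2.765 ✓
All samples match this transformation.

(c) U² + 1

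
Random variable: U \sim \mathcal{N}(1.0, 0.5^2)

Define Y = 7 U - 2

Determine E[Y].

For Y = 7U - 2:
E[Y] = 7 * E[U] - 2
E[U] = 1.0 = 1
E[Y] = 7 * 1 - 2 = 5

5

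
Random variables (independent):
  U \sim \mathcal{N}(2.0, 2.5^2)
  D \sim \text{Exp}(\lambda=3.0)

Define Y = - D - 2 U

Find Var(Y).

For independent RVs: Var(aX + bY) = a²Var(X) + b²Var(Y)
Var(U) = 6.25
Var(D) = 0.11111111
Var(Y) = (-2)²*6.25 + (-1)²*0.11111111
= 4*6.25 + 1*0.11111111 = 25.111111

25.111111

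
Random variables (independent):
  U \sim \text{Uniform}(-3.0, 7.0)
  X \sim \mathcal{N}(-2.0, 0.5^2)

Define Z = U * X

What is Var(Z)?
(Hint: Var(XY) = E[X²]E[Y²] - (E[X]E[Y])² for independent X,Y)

Var(XY) = E[X²]E[Y²] - (E[X]E[Y])²
E[U] = 2, Var(U) = 8.3333333
E[X] = -2, Var(X) = 0.25
E[U²] = 8.3333333 + 2² = 12.333333
E[X²] = 0.25 + (-2)² = 4.25
Var(Z) = 12.333333*4.25 - (2*(-2))²
= 52.416667 - 16 = 36.416667

36.416667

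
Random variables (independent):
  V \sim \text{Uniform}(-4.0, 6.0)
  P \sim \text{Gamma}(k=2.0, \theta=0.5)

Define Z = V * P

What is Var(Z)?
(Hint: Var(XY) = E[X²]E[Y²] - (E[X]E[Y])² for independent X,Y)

Var(XY) = E[X²]E[Y²] - (E[X]E[Y])²
E[V] = 1, Var(V) = 8.3333333
E[P] = 1, Var(P) = 0.5
E[V²] = 8.3333333 + 1² = 9.3333333
E[P²] = 0.5 + 1² = 1.5
Var(Z) = 9.3333333*1.5 - (1*1)²
= 14 - 1 = 13

13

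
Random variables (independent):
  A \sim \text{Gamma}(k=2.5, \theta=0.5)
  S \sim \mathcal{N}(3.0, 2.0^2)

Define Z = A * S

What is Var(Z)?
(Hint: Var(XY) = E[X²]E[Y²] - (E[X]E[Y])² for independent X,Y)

Var(XY) = E[X²]E[Y²] - (E[X]E[Y])²
E[A] = 1.25, Var(A) = 0.625
E[S] = 3, Var(S) = 4
E[A²] = 0.625 + 1.25² = 2.1875
E[S²] = 4 + 3² = 13
Var(Z) = 2.1875*13 - (1.25*3)²
= 28.4375 - 14.0625 = 14.375

14.375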